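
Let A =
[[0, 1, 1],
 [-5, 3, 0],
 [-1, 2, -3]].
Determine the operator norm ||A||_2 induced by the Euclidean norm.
||A||_2 ≈ 6.2462 (= sqrt(largest eigenvalue of A^T A))

||A||_2 = sigma_max(A) = sqrt(lambda_max(A^T A)). Form the symmetric matrix M = A^T A =
[[26, -17, 3],
 [-17, 14, -5],
 [3, -5, 10]].
Its characteristic polynomial (trace, sum of principal 2x2 minors, determinant of M give the coefficients) is
  p(λ) = det(λ I - M) = λ^3 - 50λ^2 + 441λ - 484.
No integer candidate from the rational root theorem (±divisors of 484) is a root, so the roots are irrational. The cubic discriminant is Δ = 86912704 > 0, so there are three distinct real roots. p(1) = -92 and p(2) = 206 have opposite signs, so a root lies in (1, 2); Newton's method refines it to λ ≈ 1.2779. p(9) = 164 and p(10) = -74 have opposite signs, so a root lies in (9, 10); Newton's method refines it to λ ≈ 9.7076. p(39) = -16 and p(40) = 1156 have opposite signs, so a root lies in (39, 40); Newton's method refines it to λ ≈ 39.0145. Check (Vieta): the three roots sum to 50, matching tr M = 50.
So the eigenvalues of A^T A are ≈ 1.2779, 9.7076, 39.0145 (all ≥ 0, as they must be for A^T A). The largest is λ_max ≈ 39.0145, hence ||A||_2 = sqrt(λ_max) ≈ 6.2462.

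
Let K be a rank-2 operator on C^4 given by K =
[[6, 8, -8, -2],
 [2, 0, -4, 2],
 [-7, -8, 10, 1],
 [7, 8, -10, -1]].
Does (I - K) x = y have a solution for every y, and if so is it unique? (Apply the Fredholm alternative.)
(I - K) is invertible (det(I - K) = -66 ≠ 0), so for every y in C^4 the equation (I - K) x = y has a unique solution.

K has rank 2 and factors as K = U V^T = u1 v1^T + u2 v2^T with u1 = (2, 2, -3, 3), v1 = (2, 2, -3, 0), u2 = (-2, 2, 1, -1), v2 = (-1, -2, 1, 1) (multiplying out reproduces the displayed K). The nonzero eigenvalues of U V^T coincide with those of the 2 x 2 matrix G = V^T U = [[v1·u1, v1·u2], [v2·u1, v2·u2]] = [[17, -3], [-6, -2]], and by the Sylvester determinant identity det(I_4 - U V^T) = det(I_2 - V^T U) = det([[-16, 3], [6, 3]]) = (-16)(3) - (3)(6) = -66. (Direct check: I - K =
[[-5, -8, 8, 2],
 [-2, 1, 4, -2],
 [7, 8, -9, -1],
 [-7, -8, 10, 2]]
has determinant -66.) The finite-dimensional Fredholm alternative says: either (I - K) is invertible, or ker(I - K) ≠ {0} and then range(I - K) = ker((I - K)^*)^⊥, with dim ker(I - K) = dim ker((I - K)^*). Since det(I - K) ≠ 0, 1 is not an eigenvalue of K and ker(I - K) = {0}, so we are in the first case: for every y there is a unique x = (I - K)^(-1) y. (Explicitly, by the Woodbury identity, (I - U V^T)^(-1) = I + U (I_2 - G)^(-1) V^T.)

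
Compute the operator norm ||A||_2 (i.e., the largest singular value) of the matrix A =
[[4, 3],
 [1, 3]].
||A||_2 = sqrt((35 + sqrt(901))/2) ≈ 5.7016 (= sqrt(largest eigenvalue of A^T A))

||A||_2 = sigma_max(A) = sqrt(lambda_max(A^T A)). Form the symmetric matrix M = A^T A =
[[17, 15],
 [15, 18]].
Its characteristic polynomial (trace, determinant of M give the coefficients) is
  p(λ) = det(λ I - M) = λ^2 - 35λ + 81.
For λ^2 - 35λ + 81 the discriminant is 901. It is nonnegative but not a perfect square, so the roots are real and irrational: λ = (35 ± sqrt(901))/2 ≈ 32.5083, 2.4917.
So the eigenvalues of A^T A are ≈ 2.4917, 32.5083 (all ≥ 0, as they must be for A^T A). The largest is λ_max = (35 + sqrt(901))/2 ≈ 32.5083, hence ||A||_2 = sqrt(λ_max) = sqrt((35 + sqrt(901))/2) ≈ 5.7016.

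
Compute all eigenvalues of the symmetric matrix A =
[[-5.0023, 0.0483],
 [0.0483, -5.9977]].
sigma(A) ≈ {-6, -5}

A is real symmetric, so its spectrum consists of real eigenvalues. Expanding the characteristic polynomial of the displayed matrix gives
  det(λ I - A) = p(λ) = λ^2 + (11)λ + (30).
Solving p(λ) = 0 yields eigenvalues ≈ -6, -5. (A is shown rounded to 4 decimals, so these recover the underlying integer eigenvalues to within that precision.)
Verification: the trace of A = -11 equals the sum of eigenvalues -11, and det(A) ≈ 30.0000 matches the eigenvalue product 30.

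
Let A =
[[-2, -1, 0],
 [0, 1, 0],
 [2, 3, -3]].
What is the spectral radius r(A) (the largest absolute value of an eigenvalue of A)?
r(A) = 3

The eigenvalues of A are the roots of its characteristic polynomial. With M = A (coefficients from the trace, the sum of principal 2x2 minors, and det A):
  p(λ) = det(λ I - M) = λ^3 + 4λ^2 + λ - 6.
By the rational root theorem any rational root is an integer divisor of 6. Testing λ = -3: p(-3) = -27 + 36 - 3 - 6 = 0, so λ = -3 is a root. Dividing out (λ + 3) leaves p(λ) = (λ + 3)(λ^2 + λ - 2). For λ^2 + λ - 2 the discriminant is 9. It is a perfect square (3^2), so the roots are rational: λ = (-1 ± 3)/2 = 1, -2.
Thus the eigenvalues (to 4 decimals) are 1 (modulus 1); -2 (modulus 2); -3 (modulus 3). The spectral radius is the largest modulus: r(A) = 3. (Cross-check: r(A) ≤ ||A||_2 ≈ 4.9929; equality holds whenever A is normal, though it can also hold for some non-normal A.)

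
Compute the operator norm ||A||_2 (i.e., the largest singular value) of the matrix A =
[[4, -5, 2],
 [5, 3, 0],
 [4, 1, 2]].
||A||_2 ≈ 7.8843 (= sqrt(largest eigenvalue of A^T A))

||A||_2 = sigma_max(A) = sqrt(lambda_max(A^T A)). Form the symmetric matrix M = A^T A =
[[57, -1, 16],
 [-1, 35, -8],
 [16, -8, 8]].
Its characteristic polynomial (trace, sum of principal 2x2 minors, determinant of M give the coefficients) is
  p(λ) = det(λ I - M) = λ^3 - 100λ^2 + 2410λ - 3600.
No integer candidate from the rational root theorem (±divisors of 3600) is a root, so the roots are irrational. The cubic discriminant is Δ = 2957796000 > 0, so there are three distinct real roots. p(1) = -1289 and p(2) = 828 have opposite signs, so a root lies in (1, 2); Newton's method refines it to λ ≈ 1.598. p(36) = 216 and p(37) = -677 have opposite signs, so a root lies in (36, 37); Newton's method refines it to λ ≈ 36.24. p(62) = -252 and p(63) = 1377 have opposite signs, so a root lies in (62, 63); Newton's method refines it to λ ≈ 62.162. Check (Vieta): the three roots sum to 100, matching tr M = 100.
So the eigenvalues of A^T A are ≈ 1.598, 36.24, 62.162 (all ≥ 0, as they must be for A^T A). The largest is λ_max ≈ 62.162, hence ||A||_2 = sqrt(λ_max) ≈ 7.8843.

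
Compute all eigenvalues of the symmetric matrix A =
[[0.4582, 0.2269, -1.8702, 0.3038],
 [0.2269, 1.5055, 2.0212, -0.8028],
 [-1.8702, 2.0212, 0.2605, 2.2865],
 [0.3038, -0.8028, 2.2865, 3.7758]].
sigma(A) ≈ {-3, 1, 3, 5}

A is real symmetric, so its spectrum consists of real eigenvalues. Expanding the characteristic polynomial of the displayed matrix gives
  det(λ I - A) = p(λ) = λ^4 + (-6)λ^3 + (-4)λ^2 + (53.9982)λ + (-44.9975).
Solving p(λ) = 0 yields eigenvalues ≈ -3, 1, 3, 5. (A is shown rounded to 4 decimals, so these recover the underlying integer eigenvalues to within that precision.)
Verification: the trace of A = 6 equals the sum of eigenvalues 6, and det(A) ≈ -44.9975 matches the eigenvalue product -45.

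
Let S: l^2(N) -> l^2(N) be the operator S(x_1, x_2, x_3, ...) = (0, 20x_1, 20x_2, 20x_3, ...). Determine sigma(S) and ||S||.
sigma(S) = closed disk {z in C : |z| ≤ 20}; ||S|| = 20

Note S = 20·U where U is the unit right shift (U x)_k = x_{k-1} (with x_0 := 0); so ||S|| = 20||U|| and sigma(S) = 20·sigma(U). ||S x||^2 = sum_{k≥1} |20x_k|^2 = 400||x||^2, so ||S|| = 20 and sigma(S) ⊂ {|z| ≤ 20}. For any |lambda| < 20, the equation (S - lambda I) x = 0 forces x_1 = 0, then 20x_k = lambda x_{k+1} ⇒ x = 0, so S has no eigenvalues. But (S - lambda I) is not surjective for |lambda| < 20: solving (S - lambda I) x = e_1 would require x_n proportional to (lambda/20)^(-n), which is not in l^2. So every |lambda| < 20 lies in the residual spectrum. The boundary |lambda| = 20 is in the approximate point spectrum (the spectrum is closed). Hence sigma(S) is the closed disk of radius 20.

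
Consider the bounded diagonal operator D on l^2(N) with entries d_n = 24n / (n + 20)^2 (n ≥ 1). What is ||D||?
||D|| = 3/10 (attained at n = 20)

For D diagonal, ||D|| = sup_n |d_n|. Treat f(x) = 24x / (x + 20)^2 for real x > 0. By the quotient rule, f'(x) = 24(20 - x)/(x + 20)^3, which is positive for x < 20 and negative for x > 20. So f has a unique maximum at x = 20, and since 20 is a positive integer, the supremum over n ≥ 1 is attained at n = 20: d_20 = 24·20/(20 + 20)^2 = 24·20/1600 = 3/10. Hence ||D|| = 3/10.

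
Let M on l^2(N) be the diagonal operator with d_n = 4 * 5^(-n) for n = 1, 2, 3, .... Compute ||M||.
||M|| = 4/5 (attained at n = 1)

For M diagonal, ||M|| = sup_n |d_n|. The sequence d_n = 4 * 5^(-n) is positive and strictly decreasing (ratio 5^(-1) < 1), so the supremum is d_1 = 4/5. Hence ||M|| = 4/5.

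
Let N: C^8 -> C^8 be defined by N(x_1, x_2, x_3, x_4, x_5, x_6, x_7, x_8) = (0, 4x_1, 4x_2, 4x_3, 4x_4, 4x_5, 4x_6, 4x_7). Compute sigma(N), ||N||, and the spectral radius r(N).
sigma(N) = {0}; ||N|| = 4; r(N) = 0. (N is nilpotent with N^8 = 0.)

On C^8, N is a strictly lower-triangular matrix with 4 on the subdiagonal and zeros elsewhere, so its characteristic polynomial is lambda^8 and every eigenvalue is 0: sigma(N) = {0}. For the operator norm, N e_i = 4e_{i+1} for i = 1, ..., 7 and N e_8 = 0, so the singular values of N are 4 (with multiplicity 7) and 0; hence ||N|| = 4. The spectral radius r(N) = max|lambda| = 0. Note ||N|| > r(N) — characteristic of non-normal nilpotent operators. Indeed N^8 = 0.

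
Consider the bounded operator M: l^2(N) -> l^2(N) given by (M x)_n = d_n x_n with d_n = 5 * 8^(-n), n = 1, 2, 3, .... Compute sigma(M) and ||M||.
sigma(M) = {5 * 8^(-n) : n ≥ 1} ∪ {0}; ||M|| = 5/8

A bounded diagonal operator on l^2 with diagonal entries d_n has spectrum equal to the closure of {d_n : n ≥ 1}: every d_n is an eigenvalue (with eigenvector e_n), so {d_n} ⊂ sigma(M); the spectrum is closed, so its closure is too; and for lambda not in the closure, (M - lambda I) has bounded inverse (the diagonal entries 1/(d_n - lambda) are bounded). For our sequence d_n = 5 * 8^(-n), n = 1, 2, 3, ...:
  - {d_n} = {5 * 8^(-n) : n ≥ 1}; the only limit point is 0
  - closure = {5 * 8^(-n) : n ≥ 1} ∪ {0}
For the norm: a diagonal operator has ||M|| = sup_n |d_n|. Here d_n = 5 * 8^(-n) is positive and decreasing, so sup_n |d_n| = d_1 = 5/8. So ||M|| = 5/8.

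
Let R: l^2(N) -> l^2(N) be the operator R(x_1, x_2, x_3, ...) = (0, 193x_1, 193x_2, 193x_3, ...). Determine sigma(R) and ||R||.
sigma(R) = closed disk {z in C : |z| ≤ 193}; ||R|| = 193

Note R = 193·U where U is the unit right shift (U x)_k = x_{k-1} (with x_0 := 0); so ||R|| = 193||U|| and sigma(R) = 193·sigma(U). ||R x||^2 = sum_{k≥1} |193x_k|^2 = 37249||x||^2, so ||R|| = 193 and sigma(R) ⊂ {|z| ≤ 193}. For any |lambda| < 193, the equation (R - lambda I) x = 0 forces x_1 = 0, then 193x_k = lambda x_{k+1} ⇒ x = 0, so R has no eigenvalues. But (R - lambda I) is not surjective for |lambda| < 193: solving (R - lambda I) x = e_1 would require x_n proportional to (lambda/193)^(-n), which is not in l^2. So every |lambda| < 193 lies in the residual spectrum. The boundary |lambda| = 193 is in the approximate point spectrum (the spectrum is closed). Hence sigma(R) is the closed disk of radius 193.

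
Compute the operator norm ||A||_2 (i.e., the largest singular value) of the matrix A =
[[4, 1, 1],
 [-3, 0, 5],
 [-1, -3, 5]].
||A||_2 ≈ 7.9619 (= sqrt(largest eigenvalue of A^T A))

||A||_2 = sigma_max(A) = sqrt(lambda_max(A^T A)). Form the symmetric matrix M = A^T A =
[[26, 7, -16],
 [7, 10, -14],
 [-16, -14, 51]].
Its characteristic polynomial (trace, sum of principal 2x2 minors, determinant of M give the coefficients) is
  p(λ) = det(λ I - M) = λ^3 - 87λ^2 + 1595λ - 6241.
No integer candidate from the rational root theorem (±divisors of 6241) is a root, so the roots are irrational. The cubic discriminant is Δ = 1122907216 > 0, so there are three distinct real roots. p(5) = -316 and p(6) = 413 have opposite signs, so a root lies in (5, 6); Newton's method refines it to λ ≈ 5.41. p(18) = 113 and p(19) = -484 have opposite signs, so a root lies in (18, 19); Newton's method refines it to λ ≈ 18.1977. p(63) = -1012 and p(64) = 1631 have opposite signs, so a root lies in (63, 64); Newton's method refines it to λ ≈ 63.3922. Check (Vieta): the three roots sum to 87, matching tr M = 87.
So the eigenvalues of A^T A are ≈ 5.41, 18.1977, 63.3922 (all ≥ 0, as they must be for A^T A). The largest is λ_max ≈ 63.3922, hence ||A||_2 = sqrt(λ_max) ≈ 7.9619.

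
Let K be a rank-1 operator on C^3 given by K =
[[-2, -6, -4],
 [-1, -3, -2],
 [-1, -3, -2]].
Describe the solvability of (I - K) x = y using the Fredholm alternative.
(I - K) is invertible (det(I - K) = 8 ≠ 0), so for every y in C^3 the equation (I - K) x = y has a unique solution.

K has rank 1, so it is an outer product K = u v^T: every row of K is a multiple of one row vector. Reading off the entries, u = (-2, -1, -1) and v = (1, 3, 2) (row i of K equals u_i·v^T). A rank-one matrix u v^T satisfies K u = u (v·u) and kills the (2)-dimensional subspace v^⊥, so its characteristic polynomial is lambda^2 (lambda - v·u) with v·u = tr K = -7. Hence the eigenvalues of I - K are 1 (multiplicity 2) and 1 - (-7) = 8, so det(I - K) = 8. (Direct check: I - K =
[[3, 6, 4],
 [1, 4, 2],
 [1, 3, 3]]
has determinant 8.) The finite-dimensional Fredholm alternative says: either (I - K) is invertible, or ker(I - K) ≠ {0} and then range(I - K) = ker((I - K)^*)^⊥, with dim ker(I - K) = dim ker((I - K)^*). Since det(I - K) ≠ 0, 1 is not an eigenvalue of K and ker(I - K) = {0}, so we are in the first case: for every y there is a unique x = (I - K)^(-1) y. Explicitly, by the Sherman–Morrison formula, (I - u v^T)^(-1) = I + u v^T/(1 - v·u), i.e. (I - K)^(-1) = I + K/(8).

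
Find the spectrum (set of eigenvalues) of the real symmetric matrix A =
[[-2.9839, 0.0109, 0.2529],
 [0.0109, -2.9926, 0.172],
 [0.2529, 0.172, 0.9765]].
sigma(A) ≈ {-3, 1} (-3 with multiplicity 2)

A is real symmetric, so its spectrum consists of real eigenvalues. Expanding the characteristic polynomial of the displayed matrix gives
  det(λ I - A) = p(λ) = λ^3 + (5)λ^2 + (3)λ + (-9).
Solving p(λ) = 0 yields eigenvalues ≈ -3, -3, 1. (A is shown rounded to 4 decimals, so these recover the underlying integer eigenvalues to within that precision.)
Verification: the trace of A = -5 equals the sum of eigenvalues -5, and det(A) ≈ 9.0003 matches the eigenvalue product 9.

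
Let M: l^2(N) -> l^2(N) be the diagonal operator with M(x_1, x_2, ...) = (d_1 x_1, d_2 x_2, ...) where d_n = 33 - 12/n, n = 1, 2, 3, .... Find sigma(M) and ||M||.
sigma(M) = {33 - 12/n : n ≥ 1} ∪ {33}; ||M|| = 33

A bounded diagonal operator on l^2 with diagonal entries d_n has spectrum equal to the closure of {d_n : n ≥ 1}: every d_n is an eigenvalue (with eigenvector e_n), so {d_n} ⊂ sigma(M); the spectrum is closed, so its closure is too; and for lambda not in the closure, (M - lambda I) has bounded inverse (the diagonal entries 1/(d_n - lambda) are bounded). For our sequence d_n = 33 - 12/n, n = 1, 2, 3, ...:
  - {d_n} = {33 - 12/n : n ≥ 1}; the only limit point is 33
  - closure = {33 - 12/n : n ≥ 1} ∪ {33}
For the norm: a diagonal operator has ||M|| = sup_n |d_n|. Here d_n = 33 - 12/n increases monotonically from d_1 = 21 toward 33, with all terms in [21, 33); so sup_n |d_n| = 33 (the supremum is the limit, not attained). So ||M|| = 33.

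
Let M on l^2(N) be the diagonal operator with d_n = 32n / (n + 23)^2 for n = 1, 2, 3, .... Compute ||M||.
||M|| = 8/23 (attained at n = 23)

For M diagonal, ||M|| = sup_n |d_n|. Treat f(x) = 32x / (x + 23)^2 for real x > 0. By the quotient rule, f'(x) = 32(23 - x)/(x + 23)^3, which is positive for x < 23 and negative for x > 23. So f has a unique maximum at x = 23, and since 23 is a positive integer, the supremum over n ≥ 1 is attained at n = 23: d_23 = 32·23/(23 + 23)^2 = 32·23/2116 = 8/23. Hence ||M|| = 8/23.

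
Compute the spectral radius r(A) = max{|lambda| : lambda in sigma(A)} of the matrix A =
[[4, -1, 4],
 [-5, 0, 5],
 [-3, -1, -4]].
r(A) ≈ 4.5328

The eigenvalues of A are the roots of its characteristic polynomial. With M = A (coefficients from the trace, the sum of principal 2x2 minors, and det A):
  p(λ) = det(λ I - M) = λ^3 - 4λ - 75.
No integer candidate from the rational root theorem (±divisors of 75) is a root, so the roots are irrational. The cubic discriminant is Δ = -151619 < 0, so there is one real root and a complex-conjugate pair. p(4) = -27 and p(5) = 30 have opposite signs, so a root lies in (4, 5); Newton's method refines it to λ ≈ 4.5328. Dividing out (λ - (4.5328)) leaves approximately λ^2 + 4.5328λ + 16.5461. For λ^2 + 4.5328λ + 16.5461 the discriminant is -45.6384. It is negative, so the remaining roots are the complex-conjugate pair λ ≈ -2.2664 ± 3.3778i. Their product equals the constant term, so |λ|^2 ≈ 16.5461 and |λ| ≈ 4.0677.
Thus the eigenvalues (to 4 decimals) are 4.5328 (modulus 4.5328); -2.2664 ± 3.3778i (modulus 4.0677). The spectral radius is the largest modulus: r(A) ≈ 4.5328. (Cross-check: r(A) ≤ ||A||_2 ≈ 7.6231; equality holds whenever A is normal, though it can also hold for some non-normal A.)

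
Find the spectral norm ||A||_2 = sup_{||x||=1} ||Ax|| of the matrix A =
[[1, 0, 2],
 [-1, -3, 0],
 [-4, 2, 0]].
||A||_2 ≈ 4.6107 (= sqrt(largest eigenvalue of A^T A))

||A||_2 = sigma_max(A) = sqrt(lambda_max(A^T A)). Form the symmetric matrix M = A^T A =
[[18, -5, 2],
 [-5, 13, 0],
 [2, 0, 4]].
Its characteristic polynomial (trace, sum of principal 2x2 minors, determinant of M give the coefficients) is
  p(λ) = det(λ I - M) = λ^3 - 35λ^2 + 329λ - 784.
No integer candidate from the rational root theorem (±divisors of 784) is a root, so the roots are irrational. The cubic discriminant is Δ = 1598037 > 0, so there are three distinct real roots. p(3) = -85 and p(4) = 36 have opposite signs, so a root lies in (3, 4); Newton's method refines it to λ ≈ 3.6572. p(10) = 6 and p(11) = -69 have opposite signs, so a root lies in (10, 11); Newton's method refines it to λ ≈ 10.084. p(21) = -49 and p(22) = 162 have opposite signs, so a root lies in (21, 22); Newton's method refines it to λ ≈ 21.2588. Check (Vieta): the three roots sum to 35, matching tr M = 35.
So the eigenvalues of A^T A are ≈ 3.6572, 10.084, 21.2588 (all ≥ 0, as they must be for A^T A). The largest is λ_max ≈ 21.2588, hence ||A||_2 = sqrt(λ_max) ≈ 4.6107.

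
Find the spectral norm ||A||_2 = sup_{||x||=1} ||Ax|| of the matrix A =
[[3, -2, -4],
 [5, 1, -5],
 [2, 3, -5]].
||A||_2 ≈ 10.1406 (= sqrt(largest eigenvalue of A^T A))

||A||_2 = sigma_max(A) = sqrt(lambda_max(A^T A)). Form the symmetric matrix M = A^T A =
[[38, 5, -47],
 [5, 14, -12],
 [-47, -12, 66]].
Its characteristic polynomial (trace, sum of principal 2x2 minors, determinant of M give the coefficients) is
  p(λ) = det(λ I - M) = λ^3 - 118λ^2 + 1586λ - 2704.
No integer candidate from the rational root theorem (±divisors of 2704) is a root, so the roots are irrational. The cubic discriminant is Δ = 10207121392 > 0, so there are three distinct real roots. p(1) = -1235 and p(2) = 4 have opposite signs, so a root lies in (1, 2); Newton's method refines it to λ ≈ 1.9964. p(13) = 169 and p(14) = -884 have opposite signs, so a root lies in (13, 14); Newton's method refines it to λ ≈ 13.171. p(102) = -7396 and p(103) = 1519 have opposite signs, so a root lies in (102, 103); Newton's method refines it to λ ≈ 102.8326. Check (Vieta): the three roots sum to 118, matching tr M = 118.
So the eigenvalues of A^T A are ≈ 1.9964, 13.171, 102.8326 (all ≥ 0, as they must be for A^T A). The largest is λ_max ≈ 102.8326, hence ||A||_2 = sqrt(λ_max) ≈ 10.1406.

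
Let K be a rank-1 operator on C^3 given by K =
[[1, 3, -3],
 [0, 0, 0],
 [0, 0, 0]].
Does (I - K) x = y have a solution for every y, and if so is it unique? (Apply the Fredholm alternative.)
(I - K) is singular (det(I - K) = 0, i.e. 1 ∈ sigma(K)). (I - K) x = y is solvable iff y ⊥ ker((I - K)^*) = span{(1, 3, -3)}, i.e. iff y_1 + 3y_2 - 3y_3 = 0. When solvable, the solutions are x = y + c·(1, 0, 0), c arbitrary (ker(I - K) = span{(1, 0, 0)}, dimension 1).

K has rank 1, so it is an outer product K = u v^T: every row of K is a multiple of one row vector. Reading off the entries, u = (1, 0, 0) and v = (1, 3, -3) (row i of K equals u_i·v^T). A rank-one matrix u v^T satisfies K u = u (v·u) and kills the (2)-dimensional subspace v^⊥, so its characteristic polynomial is lambda^2 (lambda - v·u) with v·u = tr K = 1. Hence the eigenvalues of I - K are 1 (multiplicity 2) and 1 - (1) = 0, so det(I - K) = 0. (Direct check: I - K =
[[0, -3, 3],
 [0, 1, 0],
 [0, 0, 1]]
has determinant 0.) So 1 is an eigenvalue of K and (I - K) is not invertible. The finite-dimensional Fredholm alternative says: either (I - K) is invertible, or ker(I - K) ≠ {0} and then range(I - K) = ker((I - K)^*)^⊥, with dim ker(I - K) = dim ker((I - K)^*). We are in the second case, so we need both kernels. Kernel of I - K: (I - K) u = u - u (v·u) = u - u = 0, so ker(I - K) = span{u} = span{(1, 0, 0)} (it is exactly 1-dimensional because rank(I - K) = 2). Kernel of the adjoint: K is real, so (I - K)^* = I - K^T = I - v u^T, and (I - v u^T) v = v - v (u·v) = 0; hence ker((I - K)^*) = span{v} = span{(1, 3, -3)}. Therefore (I - K) x = y is solvable iff <y, v> = 0, i.e. iff y_1 + 3y_2 - 3y_3 = 0. When this holds, K y = u (v·y) = 0, so (I - K) y = y and x = y is a particular solution; the full solution set is the line x = y + c·u = y + c·(1, 0, 0), c ∈ C.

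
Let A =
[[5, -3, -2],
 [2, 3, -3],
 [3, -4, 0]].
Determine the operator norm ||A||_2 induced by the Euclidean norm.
||A||_2 ≈ 7.7046 (= sqrt(largest eigenvalue of A^T A))

||A||_2 = sigma_max(A) = sqrt(lambda_max(A^T A)). Form the symmetric matrix M = A^T A =
[[38, -21, -16],
 [-21, 34, -3],
 [-16, -3, 13]].
Its characteristic polynomial (trace, sum of principal 2x2 minors, determinant of M give the coefficients) is
  p(λ) = det(λ I - M) = λ^3 - 85λ^2 + 1522λ - 1.
No integer candidate from the rational root theorem (±divisors of 1) is a root, so the roots are irrational. The cubic discriminant is Δ = 2633714441 > 0, so there are three distinct real roots. p(0) = -1 and p(1) = 1437 have opposite signs, so a root lies in (0, 1); Newton's method refines it to λ ≈ 0.0007. p(25) = 549 and p(26) = -313 have opposite signs, so a root lies in (25, 26); Newton's method refines it to λ ≈ 25.6391. p(59) = -709 and p(60) = 1319 have opposite signs, so a root lies in (59, 60); Newton's method refines it to λ ≈ 59.3602. Check (Vieta): the three roots sum to 85, matching tr M = 85.
So the eigenvalues of A^T A are ≈ 0.0007, 25.6391, 59.3602 (all ≥ 0, as they must be for A^T A). The largest is λ_max ≈ 59.3602, hence ||A||_2 = sqrt(λ_max) ≈ 7.7046.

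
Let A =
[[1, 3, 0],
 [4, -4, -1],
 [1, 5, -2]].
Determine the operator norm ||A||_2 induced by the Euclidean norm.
||A||_2 ≈ 7.2334 (= sqrt(largest eigenvalue of A^T A))

||A||_2 = sigma_max(A) = sqrt(lambda_max(A^T A)). Form the symmetric matrix M = A^T A =
[[18, -8, -6],
 [-8, 50, -6],
 [-6, -6, 5]].
Its characteristic polynomial (trace, sum of principal 2x2 minors, determinant of M give the coefficients) is
  p(λ) = det(λ I - M) = λ^3 - 73λ^2 + 1104λ - 1156.
No integer candidate from the rational root theorem (±divisors of 1156) is a root, so the roots are irrational. The cubic discriminant is Δ = 954841664 > 0, so there are three distinct real roots. p(1) = -124 and p(2) = 768 have opposite signs, so a root lies in (1, 2); Newton's method refines it to λ ≈ 1.1303. p(19) = 326 and p(20) = -276 have opposite signs, so a root lies in (19, 20); Newton's method refines it to λ ≈ 19.5475. p(52) = -532 and p(53) = 1176 have opposite signs, so a root lies in (52, 53); Newton's method refines it to λ ≈ 52.3223. Check (Vieta): the three roots sum to 73, matching tr M = 73.
So the eigenvalues of A^T A are ≈ 1.1303, 19.5475, 52.3223 (all ≥ 0, as they must be for A^T A). The largest is λ_max ≈ 52.3223, hence ||A||_2 = sqrt(λ_max) ≈ 7.2334.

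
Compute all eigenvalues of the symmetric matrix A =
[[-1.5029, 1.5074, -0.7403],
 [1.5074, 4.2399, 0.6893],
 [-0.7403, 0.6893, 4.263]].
sigma(A) ≈ {-2, 4, 5}

A is real symmetric, so its spectrum consists of real eigenvalues. Expanding the characteristic polynomial of the displayed matrix gives
  det(λ I - A) = p(λ) = λ^3 + (-7)λ^2 + (2)λ + (40).
Solving p(λ) = 0 yields eigenvalues ≈ -2, 4, 5. (A is shown rounded to 4 decimals, so these recover the underlying integer eigenvalues to within that precision.)
Verification: the trace of A = 7 equals the sum of eigenvalues 7, and det(A) ≈ -39.9991 matches the eigenvalue product -40.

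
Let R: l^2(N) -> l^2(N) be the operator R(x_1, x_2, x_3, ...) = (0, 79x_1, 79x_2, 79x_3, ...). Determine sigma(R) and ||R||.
sigma(R) = closed disk {z in C : |z| ≤ 79}; ||R|| = 79

Note R = 79·U where U is the unit right shift (U x)_k = x_{k-1} (with x_0 := 0); so ||R|| = 79||U|| and sigma(R) = 79·sigma(U). ||R x||^2 = sum_{k≥1} |79x_k|^2 = 6241||x||^2, so ||R|| = 79 and sigma(R) ⊂ {|z| ≤ 79}. For any |lambda| < 79, the equation (R - lambda I) x = 0 forces x_1 = 0, then 79x_k = lambda x_{k+1} ⇒ x = 0, so R has no eigenvalues. But (R - lambda I) is not surjective for |lambda| < 79: solving (R - lambda I) x = e_1 would require x_n proportional to (lambda/79)^(-n), which is not in l^2. So every |lambda| < 79 lies in the residual spectrum. The boundary |lambda| = 79 is in the approximate point spectrum (the spectrum is closed). Hence sigma(R) is the closed disk of radius 79.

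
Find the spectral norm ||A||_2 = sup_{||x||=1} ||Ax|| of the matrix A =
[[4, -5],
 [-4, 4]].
||A||_2 = sqrt((73 + sqrt(5265))/2) ≈ 8.5311 (= sqrt(largest eigenvalue of A^T A))

||A||_2 = sigma_max(A) = sqrt(lambda_max(A^T A)). Form the symmetric matrix M = A^T A =
[[32, -36],
 [-36, 41]].
Its characteristic polynomial (trace, determinant of M give the coefficients) is
  p(λ) = det(λ I - M) = λ^2 - 73λ + 16.
For λ^2 - 73λ + 16 the discriminant is 5265. It is nonnegative but not a perfect square, so the roots are real and irrational: λ = (73 ± sqrt(5265))/2 ≈ 72.7802, 0.2198.
So the eigenvalues of A^T A are ≈ 0.2198, 72.7802 (all ≥ 0, as they must be for A^T A). The largest is λ_max = (73 + sqrt(5265))/2 ≈ 72.7802, hence ||A||_2 = sqrt(λ_max) = sqrt((73 + sqrt(5265))/2) ≈ 8.5311.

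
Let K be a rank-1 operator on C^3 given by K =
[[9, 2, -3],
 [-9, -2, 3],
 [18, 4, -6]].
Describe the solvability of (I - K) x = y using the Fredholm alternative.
(I - K) is singular (det(I - K) = 0, i.e. 1 ∈ sigma(K)). (I - K) x = y is solvable iff y ⊥ ker((I - K)^*) = span{(9, 2, -3)}, i.e. iff 9y_1 + 2y_2 - 3y_3 = 0. When solvable, the solutions are x = y + c·(1, -1, 2), c arbitrary (ker(I - K) = span{(1, -1, 2)}, dimension 1).

K has rank 1, so it is an outer product K = u v^T: every row of K is a multiple of one row vector. Reading off the entries, u = (1, -1, 2) and v = (9, 2, -3) (row i of K equals u_i·v^T). A rank-one matrix u v^T satisfies K u = u (v·u) and kills the (2)-dimensional subspace v^⊥, so its characteristic polynomial is lambda^2 (lambda - v·u) with v·u = tr K = 1. Hence the eigenvalues of I - K are 1 (multiplicity 2) and 1 - (1) = 0, so det(I - K) = 0. (Direct check: I - K =
[[-8, -2, 3],
 [9, 3, -3],
 [-18, -4, 7]]
has determinant 0.) So 1 is an eigenvalue of K and (I - K) is not invertible. The finite-dimensional Fredholm alternative says: either (I - K) is invertible, or ker(I - K) ≠ {0} and then range(I - K) = ker((I - K)^*)^⊥, with dim ker(I - K) = dim ker((I - K)^*). We are in the second case, so we need both kernels. Kernel of I - K: (I - K) u = u - u (v·u) = u - u = 0, so ker(I - K) = span{u} = span{(1, -1, 2)} (it is exactly 1-dimensional because rank(I - K) = 2). Kernel of the adjoint: K is real, so (I - K)^* = I - K^T = I - v u^T, and (I - v u^T) v = v - v (u·v) = 0; hence ker((I - K)^*) = span{v} = span{(9, 2, -3)}. Therefore (I - K) x = y is solvable iff <y, v> = 0, i.e. iff 9y_1 + 2y_2 - 3y_3 = 0. When this holds, K y = u (v·y) = 0, so (I - K) y = y and x = y is a particular solution; the full solution set is the line x = y + c·u = y + c·(1, -1, 2), c ∈ C.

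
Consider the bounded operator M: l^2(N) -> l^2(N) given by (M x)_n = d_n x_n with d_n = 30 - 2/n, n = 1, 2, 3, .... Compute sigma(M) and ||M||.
sigma(M) = {30 - 2/n : n ≥ 1} ∪ {30}; ||M|| = 30

A bounded diagonal operator on l^2 with diagonal entries d_n has spectrum equal to the closure of {d_n : n ≥ 1}: every d_n is an eigenvalue (with eigenvector e_n), so {d_n} ⊂ sigma(M); the spectrum is closed, so its closure is too; and for lambda not in the closure, (M - lambda I) has bounded inverse (the diagonal entries 1/(d_n - lambda) are bounded). For our sequence d_n = 30 - 2/n, n = 1, 2, 3, ...:
  - {d_n} = {30 - 2/n : n ≥ 1}; the only limit point is 30
  - closure = {30 - 2/n : n ≥ 1} ∪ {30}
For the norm: a diagonal operator has ||M|| = sup_n |d_n|. Here d_n = 30 - 2/n increases monotonically from d_1 = 28 toward 30, with all terms in [28, 30); so sup_n |d_n| = 30 (the supremum is the limit, not attained). So ||M|| = 30.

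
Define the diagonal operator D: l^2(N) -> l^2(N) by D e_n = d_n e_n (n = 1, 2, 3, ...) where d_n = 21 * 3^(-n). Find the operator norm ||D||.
||D|| = 7 (attained at n = 1)

For D diagonal, ||D|| = sup_n |d_n|. The sequence d_n = 21 * 3^(-n) is positive and strictly decreasing (ratio 3^(-1) < 1), so the supremum is d_1 = 21/3 = 7. Hence ||D|| = 7.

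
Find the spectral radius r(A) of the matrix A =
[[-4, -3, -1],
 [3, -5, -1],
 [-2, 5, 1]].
r(A) ≈ 4.7213

The eigenvalues of A are the roots of its characteristic polynomial. With M = A (coefficients from the trace, the sum of principal 2x2 minors, and det A):
  p(λ) = det(λ I - M) = λ^3 + 8λ^2 + 23λ + 2.
No integer candidate from the rational root theorem (±divisors of 2) is a root, so the roots are irrational. The cubic discriminant is Δ = -12392 < 0, so there is one real root and a complex-conjugate pair. p(-1) = -14 and p(0) = 2 have opposite signs, so a root lies in (-1, 0); Newton's method refines it to λ ≈ -0.0897. Dividing out (λ - (-0.0897)) leaves approximately λ^2 + 7.9103λ + 22.2902. For λ^2 + 7.9103λ + 22.2902 the discriminant is -26.5885. It is negative, so the remaining roots are the complex-conjugate pair λ ≈ -3.9551 ± 2.5782i. Their product equals the constant term, so |λ|^2 ≈ 22.2902 and |λ| ≈ 4.7213.
Thus the eigenvalues (to 4 decimals) are -0.0897 (modulus 0.0897); -3.9551 ± 2.5782i (modulus 4.7213). The spectral radius is the largest modulus: r(A) ≈ 4.7213. (Cross-check: r(A) ≤ ||A||_2 ≈ 8.1449; equality holds whenever A is normal, though it can also hold for some non-normal A.)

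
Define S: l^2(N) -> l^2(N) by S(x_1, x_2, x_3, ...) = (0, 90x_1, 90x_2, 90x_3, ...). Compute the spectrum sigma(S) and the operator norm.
sigma(S) = closed disk {z in C : |z| ≤ 90}; ||S|| = 90

Note S = 90·U where U is the unit right shift (U x)_k = x_{k-1} (with x_0 := 0); so ||S|| = 90||U|| and sigma(S) = 90·sigma(U). ||S x||^2 = sum_{k≥1} |90x_k|^2 = 8100||x||^2, so ||S|| = 90 and sigma(S) ⊂ {|z| ≤ 90}. For any |lambda| < 90, the equation (S - lambda I) x = 0 forces x_1 = 0, then 90x_k = lambda x_{k+1} ⇒ x = 0, so S has no eigenvalues. But (S - lambda I) is not surjective for |lambda| < 90: solving (S - lambda I) x = e_1 would require x_n proportional to (lambda/90)^(-n), which is not in l^2. So every |lambda| < 90 lies in the residual spectrum. The boundary |lambda| = 90 is in the approximate point spectrum (the spectrum is closed). Hence sigma(S) is the closed disk of radius 90.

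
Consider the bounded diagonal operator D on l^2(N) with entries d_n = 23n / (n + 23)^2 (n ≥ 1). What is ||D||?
||D|| = 1/4 (attained at n = 23)

For D diagonal, ||D|| = sup_n |d_n|. Treat f(x) = 23x / (x + 23)^2 for real x > 0. By the quotient rule, f'(x) = 23(23 - x)/(x + 23)^3, which is positive for x < 23 and negative for x > 23. So f has a unique maximum at x = 23, and since 23 is a positive integer, the supremum over n ≥ 1 is attained at n = 23: d_23 = 23·23/(23 + 23)^2 = 23·23/2116 = 1/4. Hence ||D|| = 1/4.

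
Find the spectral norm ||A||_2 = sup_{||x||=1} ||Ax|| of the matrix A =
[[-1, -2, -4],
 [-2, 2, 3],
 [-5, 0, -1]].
||A||_2 ≈ 5.8599 (= sqrt(largest eigenvalue of A^T A))

||A||_2 = sigma_max(A) = sqrt(lambda_max(A^T A)). Form the symmetric matrix M = A^T A =
[[30, -2, 3],
 [-2, 8, 14],
 [3, 14, 26]].
Its characteristic polynomial (trace, sum of principal 2x2 minors, determinant of M give the coefficients) is
  p(λ) = det(λ I - M) = λ^3 - 64λ^2 + 1019λ - 16.
No integer candidate from the rational root theorem (±divisors of 16) is a root, so the roots are irrational. The cubic discriminant is Δ = 22765300 > 0, so there are three distinct real roots. p(0) = -16 and p(1) = 940 have opposite signs, so a root lies in (0, 1); Newton's method refines it to λ ≈ 0.0157. p(29) = 100 and p(30) = -46 have opposite signs, so a root lies in (29, 30); Newton's method refines it to λ ≈ 29.6463. p(34) = -50 and p(35) = 124 have opposite signs, so a root lies in (34, 35); Newton's method refines it to λ ≈ 34.3379. Check (Vieta): the three roots sum to 64, matching tr M = 64.
So the eigenvalues of A^T A are ≈ 0.0157, 29.6463, 34.3379 (all ≥ 0, as they must be for A^T A). The largest is λ_max ≈ 34.3379, hence ||A||_2 = sqrt(λ_max) ≈ 5.8599.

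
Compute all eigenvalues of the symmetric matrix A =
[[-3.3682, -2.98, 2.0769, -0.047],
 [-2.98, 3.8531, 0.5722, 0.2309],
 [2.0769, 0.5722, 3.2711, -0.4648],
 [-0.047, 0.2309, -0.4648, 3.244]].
sigma(A) ≈ {-5, 3, 4, 5}

A is real symmetric, so its spectrum consists of real eigenvalues. Expanding the characteristic polynomial of the displayed matrix gives
  det(λ I - A) = p(λ) = λ^4 + (-7)λ^3 + (-13)λ^2 + (175.0026)λ + (-300.0061).
Solving p(λ) = 0 yields eigenvalues ≈ -5, 3, 4, 5. (A is shown rounded to 4 decimals, so these recover the underlying integer eigenvalues to within that precision.)
Verification: the trace of A = 7 equals the sum of eigenvalues 7, and det(A) ≈ -300.0061 matches the eigenvalue product -300.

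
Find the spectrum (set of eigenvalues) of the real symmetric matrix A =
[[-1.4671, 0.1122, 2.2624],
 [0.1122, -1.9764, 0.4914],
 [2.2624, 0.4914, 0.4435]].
sigma(A) ≈ {-3, -2, 2}

A is real symmetric, so its spectrum consists of real eigenvalues. Expanding the characteristic polynomial of the displayed matrix gives
  det(λ I - A) = p(λ) = λ^3 + (3)λ^2 + (-4)λ + (-12).
Solving p(λ) = 0 yields eigenvalues ≈ -3, -2, 2. (A is shown rounded to 4 decimals, so these recover the underlying integer eigenvalues to within that precision.)
Verification: the trace of A = -3 equals the sum of eigenvalues -3, and det(A) ≈ 12.0002 matches the eigenvalue product 12.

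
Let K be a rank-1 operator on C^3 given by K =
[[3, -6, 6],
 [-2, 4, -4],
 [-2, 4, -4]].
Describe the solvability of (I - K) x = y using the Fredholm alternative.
(I - K) is invertible (det(I - K) = -2 ≠ 0), so for every y in C^3 the equation (I - K) x = y has a unique solution.

K has rank 1, so it is an outer product K = u v^T: every row of K is a multiple of one row vector. Reading off the entries, u = (-3, 2, 2) and v = (-1, 2, -2) (row i of K equals u_i·v^T). A rank-one matrix u v^T satisfies K u = u (v·u) and kills the (2)-dimensional subspace v^⊥, so its characteristic polynomial is lambda^2 (lambda - v·u) with v·u = tr K = 3. Hence the eigenvalues of I - K are 1 (multiplicity 2) and 1 - (3) = -2, so det(I - K) = -2. (Direct check: I - K =
[[-2, 6, -6],
 [2, -3, 4],
 [2, -4, 5]]
has determinant -2.) The finite-dimensional Fredholm alternative says: either (I - K) is invertible, or ker(I - K) ≠ {0} and then range(I - K) = ker((I - K)^*)^⊥, with dim ker(I - K) = dim ker((I - K)^*). Since det(I - K) ≠ 0, 1 is not an eigenvalue of K and ker(I - K) = {0}, so we are in the first case: for every y there is a unique x = (I - K)^(-1) y. Explicitly, by the Sherman–Morrison formula, (I - u v^T)^(-1) = I + u v^T/(1 - v·u), i.e. (I - K)^(-1) = I + K/(-2).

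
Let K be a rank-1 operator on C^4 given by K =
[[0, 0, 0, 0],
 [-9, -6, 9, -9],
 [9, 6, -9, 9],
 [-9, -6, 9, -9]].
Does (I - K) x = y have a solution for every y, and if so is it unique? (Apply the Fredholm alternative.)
(I - K) is invertible (det(I - K) = 25 ≠ 0), so for every y in C^4 the equation (I - K) x = y has a unique solution.

K has rank 1, so it is an outer product K = u v^T: every row of K is a multiple of one row vector. Reading off the entries, u = (0, -3, 3, -3) and v = (3, 2, -3, 3) (row i of K equals u_i·v^T). A rank-one matrix u v^T satisfies K u = u (v·u) and kills the (3)-dimensional subspace v^⊥, so its characteristic polynomial is lambda^3 (lambda - v·u) with v·u = tr K = -24. Hence the eigenvalues of I - K are 1 (multiplicity 3) and 1 - (-24) = 25, so det(I - K) = 25. (Direct check: I - K =
[[1, 0, 0, 0],
 [9, 7, -9, 9],
 [-9, -6, 10, -9],
 [9, 6, -9, 10]]
has determinant 25.) The finite-dimensional Fredholm alternative says: either (I - K) is invertible, or ker(I - K) ≠ {0} and then range(I - K) = ker((I - K)^*)^⊥, with dim ker(I - K) = dim ker((I - K)^*). Since det(I - K) ≠ 0, 1 is not an eigenvalue of K and ker(I - K) = {0}, so we are in the first case: for every y there is a unique x = (I - K)^(-1) y. Explicitly, by the Sherman–Morrison formula, (I - u v^T)^(-1) = I + u v^T/(1 - v·u), i.e. (I - K)^(-1) = I + K/(25).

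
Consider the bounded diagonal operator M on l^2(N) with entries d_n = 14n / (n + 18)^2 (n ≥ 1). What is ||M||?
||M|| = 7/36 (attained at n = 18)

For M diagonal, ||M|| = sup_n |d_n|. Treat f(x) = 14x / (x + 18)^2 for real x > 0. By the quotient rule, f'(x) = 14(18 - x)/(x + 18)^3, which is positive for x < 18 and negative for x > 18. So f has a unique maximum at x = 18, and since 18 is a positive integer, the supremum over n ≥ 1 is attained at n = 18: d_18 = 14·18/(18 + 18)^2 = 14·18/1296 = 7/36. Hence ||M|| = 7/36.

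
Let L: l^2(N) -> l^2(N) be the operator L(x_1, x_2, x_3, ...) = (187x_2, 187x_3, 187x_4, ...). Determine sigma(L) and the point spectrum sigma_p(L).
sigma(L) = closed disk {z in C : |z| ≤ 187}; sigma_p(L) = open disk {z in C : |z| < 187}

Note L = 187·V where V is the unit left shift (V x)_k = x_{k+1}; so sigma(L) = 187·sigma(V) and ||L|| = 187||V||. ||L x||^2 = 34969sum_{k≥2} |x_k|^2 ≤ 34969||x||^2, with equality on {x : x_1 = 0}, so ||L|| = 187. For any lambda with |lambda| < 187, set r = lambda/187 (|r| < 1); the vector x = (1, r, r^2, ...) is in l^2 and satisfies L x = 187(r, r^2, ...) = lambda x, so lambda is an eigenvalue. On the boundary |lambda| = 187 the geometric series diverges, so no l^2 eigenvector exists, but these lambda lie in the approximate point spectrum. Hence sigma(L) is the closed disk of radius 187 and sigma_p(L) is the open disk.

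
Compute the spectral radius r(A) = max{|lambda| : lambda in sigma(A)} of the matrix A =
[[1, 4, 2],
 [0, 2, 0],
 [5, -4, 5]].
r(A) = (6 + sqrt(56))/2 ≈ 6.7417

The eigenvalues of A are the roots of its characteristic polynomial. With M = A (coefficients from the trace, the sum of principal 2x2 minors, and det A):
  p(λ) = det(λ I - M) = λ^3 - 8λ^2 + 7λ + 10.
By the rational root theorem any rational root is an integer divisor of 10. Testing λ = 2: p(2) = 8 - 32 + 14 + 10 = 0, so λ = 2 is a root. Dividing out (λ - 2) leaves p(λ) = (λ - 2)(λ^2 - 6λ - 5). For λ^2 - 6λ - 5 the discriminant is 56. It is nonnegative but not a perfect square, so the roots are real and irrational: λ = (6 ± sqrt(56))/2 ≈ 6.7417, -0.7417.
Thus the eigenvalues (to 4 decimals) are 6.7417 (modulus 6.7417); -0.7417 (modulus 0.7417); 2 (modulus 2). The spectral radius is the largest modulus: r(A) = (6 + sqrt(56))/2 ≈ 6.7417. (Cross-check: r(A) ≤ ||A||_2 ≈ 8.1917; equality holds whenever A is normal, though it can also hold for some non-normal A.)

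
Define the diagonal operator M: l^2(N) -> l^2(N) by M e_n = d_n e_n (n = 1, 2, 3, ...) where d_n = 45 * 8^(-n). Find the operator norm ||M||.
||M|| = 45/8 (attained at n = 1)

For M diagonal, ||M|| = sup_n |d_n|. The sequence d_n = 45 * 8^(-n) is positive and strictly decreasing (ratio 8^(-1) < 1), so the supremum is d_1 = 45/8. Hence ||M|| = 45/8.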